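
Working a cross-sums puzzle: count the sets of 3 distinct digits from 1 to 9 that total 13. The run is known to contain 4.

3

3 distinct digits from 1–9 sum between 6 and 24.
Keeping only sets containing 4.
Enumerating: {1,4,8}, {2,4,7}, {3,4,6}.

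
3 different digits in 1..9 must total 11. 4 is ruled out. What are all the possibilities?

{1,2,8}; {1,3,7}; {2,3,6}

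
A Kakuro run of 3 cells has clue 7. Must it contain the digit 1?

Yes

The only way to make 7 from 3 distinct digits is {1,2,4}, which contains 1.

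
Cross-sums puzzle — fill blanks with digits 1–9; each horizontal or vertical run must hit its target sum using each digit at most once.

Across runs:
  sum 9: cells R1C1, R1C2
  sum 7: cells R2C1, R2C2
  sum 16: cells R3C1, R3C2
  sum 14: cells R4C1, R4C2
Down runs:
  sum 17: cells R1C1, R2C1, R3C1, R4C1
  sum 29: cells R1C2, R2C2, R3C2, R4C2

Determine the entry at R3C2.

16 in 2 cells must be {7,9}; 29 in 4 cells must be {5,7,8,9}.
Only 5 fits R2C2 under both its across sum 7 and down sum 29.
R2C1 = 7 − 5 = 2 completes the 7 across.
Nothing is forced directly, so branch on R1C2, whose candidates are 7 or 8. If R1C2 = 7: then R1C1 would have to be in {2} for the 9 across but in {1,3,4,5,6,7,8,9} for the 17 down — contradiction. So R1C2 = 8.
R1C1 = 9 − 8 = 1 completes the 9 across.
R3C1 = 9: the only remaining digit allowed by both the 16 across and the 17 down.
R3C2 = 16 − 9 = 7 completes the 16 across.

7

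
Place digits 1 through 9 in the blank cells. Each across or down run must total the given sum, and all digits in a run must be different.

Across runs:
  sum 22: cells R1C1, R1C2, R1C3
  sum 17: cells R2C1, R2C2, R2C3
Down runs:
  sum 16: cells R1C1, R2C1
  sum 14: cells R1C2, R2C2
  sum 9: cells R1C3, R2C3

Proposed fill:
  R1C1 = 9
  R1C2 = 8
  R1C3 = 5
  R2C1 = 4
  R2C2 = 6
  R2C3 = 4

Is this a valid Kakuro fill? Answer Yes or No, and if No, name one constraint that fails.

No — the down run R1C1–R2C1 sums to 13, not 16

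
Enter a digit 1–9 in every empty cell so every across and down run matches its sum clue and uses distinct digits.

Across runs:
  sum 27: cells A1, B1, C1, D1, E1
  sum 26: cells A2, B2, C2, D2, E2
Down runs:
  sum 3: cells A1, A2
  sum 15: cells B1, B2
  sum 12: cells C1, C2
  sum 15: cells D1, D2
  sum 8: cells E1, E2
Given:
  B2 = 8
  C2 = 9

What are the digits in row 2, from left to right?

3 in 2 cells must be {1,2}.
B1 = 15 − 8 = 7 completes the 15 down.
C1 = 12 − 9 = 3 completes the 12 down.
D2 = 6: the only remaining digit allowed by both the 26 across and the 15 down.
A1 = 2: the only remaining digit allowed by both the 27 across and the 3 down.
D1 = 15 − 6 = 9 completes the 15 down.
E1 = 27 − 21 = 6 completes the 27 across.
A2 = 3 − 2 = 1 completes the 3 down.
E2 = 26 − 24 = 2 completes the 26 across.

1, 8, 9, 6, 2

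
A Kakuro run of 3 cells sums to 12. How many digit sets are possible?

3 distinct digits from 1–9 sum between 6 and 24.

7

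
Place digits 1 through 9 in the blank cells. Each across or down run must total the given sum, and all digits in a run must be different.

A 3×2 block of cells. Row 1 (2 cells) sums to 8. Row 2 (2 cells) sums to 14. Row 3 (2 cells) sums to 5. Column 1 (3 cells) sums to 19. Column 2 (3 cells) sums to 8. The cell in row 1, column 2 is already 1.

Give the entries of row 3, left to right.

3 2

(1,1) = 8 − 1 = 7 completes the 8 across.
(2,2) = 5: the only remaining digit allowed by both the 14 across and the 8 down.
(3,2) = 8 − 6 = 2 completes the 8 down.
(2,1) = 14 − 5 = 9 completes the 14 across.
(3,1) = 5 − 2 = 3 completes the 5 across.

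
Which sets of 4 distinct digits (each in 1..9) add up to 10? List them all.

{1,2,3,4}

4 distinct digits from 1–9 sum between 10 and 30.
Only one set works: {1,2,3,4}.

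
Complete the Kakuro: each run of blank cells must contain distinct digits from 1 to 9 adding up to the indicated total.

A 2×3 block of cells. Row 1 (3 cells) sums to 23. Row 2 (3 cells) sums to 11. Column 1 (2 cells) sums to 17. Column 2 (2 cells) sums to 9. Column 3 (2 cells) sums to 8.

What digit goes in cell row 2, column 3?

23 in 3 cells must be {6,8,9}; 17 in 2 cells must be {8,9}.
The 23 across and the 8 down share only 6, so (1,3) = 6.
The 11 across and the 17 down share only 8, so (2,1) = 8.
(2,3) = 8 − 6 = 2 completes the 8 down.
(1,1) = 17 − 8 = 9 completes the 17 down.
(1,2) = 23 − 15 = 8 completes the 23 across.
(2,2) = 11 − 10 = 1 completes the 11 across.

2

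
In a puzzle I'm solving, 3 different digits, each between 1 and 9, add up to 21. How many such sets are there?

3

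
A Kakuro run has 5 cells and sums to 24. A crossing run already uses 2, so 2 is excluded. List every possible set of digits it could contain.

{1,3,4,7,9}; {1,3,5,6,9}; {1,3,5,7,8}; {1,4,5,6,8}

5 distinct digits from 1–9 sum between 15 and 35.
Dropping sets that contain 2.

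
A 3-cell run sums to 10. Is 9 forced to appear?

No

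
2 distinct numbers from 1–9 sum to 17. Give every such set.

{8,9}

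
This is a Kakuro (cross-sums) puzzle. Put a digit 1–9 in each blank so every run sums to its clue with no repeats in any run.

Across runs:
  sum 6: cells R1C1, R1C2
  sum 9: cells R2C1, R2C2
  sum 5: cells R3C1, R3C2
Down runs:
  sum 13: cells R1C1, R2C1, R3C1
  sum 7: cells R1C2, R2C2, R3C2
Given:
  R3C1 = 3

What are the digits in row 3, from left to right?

7 in 3 cells must be {1,2,4}.
R3C2 = 5 − 3 = 2 completes the 5 across.
Nothing is forced directly, so branch on R1C2, whose candidates are 1 or 4. If R1C2 = 1: then R1C1 would have to be in {5} for the 6 across but in {1,2,4,6,8,9} for the 13 down — contradiction. So R1C2 = 4.
R1C1 = 6 − 4 = 2 completes the 6 across.
R2C1 = 13 − 5 = 8 completes the 13 down.
R2C2 = 9 − 8 = 1 completes the 9 across.

3 2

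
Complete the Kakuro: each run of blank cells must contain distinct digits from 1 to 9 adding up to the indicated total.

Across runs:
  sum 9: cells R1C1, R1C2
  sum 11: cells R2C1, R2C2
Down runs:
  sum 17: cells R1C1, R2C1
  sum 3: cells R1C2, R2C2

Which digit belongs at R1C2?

17 in 2 cells must be {8,9}; 3 in 2 cells must be {1,2}.
The 9 across and the 17 down share only 8, so R1C1 = 8.
R1C2 = 9 − 8 = 1 completes the 9 across.
R2C1 = 17 − 8 = 9 completes the 17 down.
R2C2 = 11 − 9 = 2 completes the 11 across.

1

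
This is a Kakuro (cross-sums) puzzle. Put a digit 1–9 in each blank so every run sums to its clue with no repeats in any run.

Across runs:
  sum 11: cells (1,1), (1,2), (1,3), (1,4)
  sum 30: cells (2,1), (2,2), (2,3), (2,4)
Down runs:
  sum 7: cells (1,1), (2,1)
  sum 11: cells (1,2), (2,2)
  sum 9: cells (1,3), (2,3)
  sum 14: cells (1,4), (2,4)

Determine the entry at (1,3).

2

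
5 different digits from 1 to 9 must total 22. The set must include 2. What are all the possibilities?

5 distinct digits from 1–9 sum between 15 and 35.
Keeping only sets containing 2.

{1,2,3,7,9}; {1,2,4,6,9}; {1,2,4,7,8}; {1,2,5,6,8}; {2,3,4,5,8}; {2,3,4,6,7}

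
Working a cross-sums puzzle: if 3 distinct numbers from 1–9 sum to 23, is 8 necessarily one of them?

The only way to make 23 from 3 distinct digits is {6,8,9}, which contains 8.

Yes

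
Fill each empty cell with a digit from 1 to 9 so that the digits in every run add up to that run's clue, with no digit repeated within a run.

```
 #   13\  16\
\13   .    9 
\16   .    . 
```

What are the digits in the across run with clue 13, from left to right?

4, 9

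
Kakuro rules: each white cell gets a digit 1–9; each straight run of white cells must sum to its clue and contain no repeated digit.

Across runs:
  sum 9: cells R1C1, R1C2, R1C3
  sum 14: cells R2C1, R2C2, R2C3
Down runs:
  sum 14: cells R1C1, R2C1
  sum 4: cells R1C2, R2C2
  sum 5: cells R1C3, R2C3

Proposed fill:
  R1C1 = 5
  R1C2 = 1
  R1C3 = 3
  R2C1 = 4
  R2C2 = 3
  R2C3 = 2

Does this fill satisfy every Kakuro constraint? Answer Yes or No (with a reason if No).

No — the down run R1C1–R2C1 sums to 9, not 14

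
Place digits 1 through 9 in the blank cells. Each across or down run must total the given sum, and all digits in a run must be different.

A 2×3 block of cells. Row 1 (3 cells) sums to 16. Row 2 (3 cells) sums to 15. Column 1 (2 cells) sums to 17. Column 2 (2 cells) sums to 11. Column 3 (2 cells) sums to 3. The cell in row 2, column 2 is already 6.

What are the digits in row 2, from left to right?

8, 6, 1

17 in 2 cells must be {8,9}; 3 in 2 cells must be {1,2}.
(1,2) = 11 − 6 = 5 completes the 11 down.
Given what's placed, (1,3) must be 2 to fit the 16 across and 3 down.
(2,1) = 8: the only remaining digit allowed by both the 15 across and the 17 down.
(2,3) = 15 − 14 = 1 completes the 15 across.
(1,1) = 16 − 7 = 9 completes the 16 across.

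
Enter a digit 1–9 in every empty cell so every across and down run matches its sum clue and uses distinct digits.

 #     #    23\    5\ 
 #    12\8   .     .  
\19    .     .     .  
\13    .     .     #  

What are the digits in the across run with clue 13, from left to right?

5, 8

23 in 3 cells must be {6,8,9}.
The 8 across and the 23 down share only 6, so R1C2 = 6.
R1C3 = 8 − 6 = 2 completes the 8 across.
R2C3 = 5 − 2 = 3 completes the 5 down.
R2C2 = 9: the only remaining digit allowed by both the 19 across and the 23 down.
R3C2 = 23 − 15 = 8 completes the 23 down.
R2C1 = 19 − 12 = 7 completes the 19 across.
R3C1 = 13 − 8 = 5 completes the 13 across.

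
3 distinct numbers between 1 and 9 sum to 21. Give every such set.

{4,8,9}; {5,7,9}; {6,7,8}

3 distinct digits from 1–9 sum between 6 and 24.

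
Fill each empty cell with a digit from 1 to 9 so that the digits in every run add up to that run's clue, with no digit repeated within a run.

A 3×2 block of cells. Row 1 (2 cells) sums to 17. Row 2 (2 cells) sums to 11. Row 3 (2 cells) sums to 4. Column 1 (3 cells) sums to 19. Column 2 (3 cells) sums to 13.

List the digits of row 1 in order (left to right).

17 in 2 cells must be {8,9}; 4 in 2 cells must be {1,3}.
The 4 across and the 19 down share only 3, so (3,1) = 3.
(3,2) = 4 − 3 = 1 completes the 4 across.
Given what's placed, (1,1) must be 9 to fit the 17 across and 19 down.
(1,2) = 17 − 9 = 8 completes the 17 across.
(2,1) = 19 − 12 = 7 completes the 19 down.
(2,2) = 11 − 7 = 4 completes the 11 across.

9 8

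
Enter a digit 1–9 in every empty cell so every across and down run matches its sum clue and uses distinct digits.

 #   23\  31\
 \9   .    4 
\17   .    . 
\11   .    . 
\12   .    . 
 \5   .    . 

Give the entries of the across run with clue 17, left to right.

17 in 2 cells must be {8,9}.
R1C1 = 9 − 4 = 5 completes the 9 across.
Given what's placed, R5C2 must be 3 to fit the 5 across and 31 down.
R5C1 = 5 − 3 = 2 completes the 5 across.
No cell is forced outright now. R2C1 can only be 8 or 9 (the digits allowed by both its 17 across and its 23 down). If R2C1 = 8: that forces R2C2 = 9, R3C1 = 7, after which R3C2 would have to be in {4} for the 11 across but in {7,8} for the 31 down — contradiction. So R2C1 = 9.
R2C2 = 17 − 9 = 8 completes the 17 across.

9 8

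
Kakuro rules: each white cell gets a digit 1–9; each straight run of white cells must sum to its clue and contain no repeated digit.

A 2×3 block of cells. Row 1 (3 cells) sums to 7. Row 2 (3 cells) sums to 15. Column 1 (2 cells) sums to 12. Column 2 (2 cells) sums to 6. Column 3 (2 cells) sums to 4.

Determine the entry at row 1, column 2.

7 in 3 cells must be {1,2,4}; 4 in 2 cells must be {1,3}.
The 7 across and the 12 down share only 4, so (1,1) = 4.
Given what's placed, (1,3) must be 1 to fit the 7 across and 4 down.
(2,1) = 12 − 4 = 8 completes the 12 down.
(2,3) = 4 − 1 = 3 completes the 4 down.
(1,2) = 7 − 5 = 2 completes the 7 across.
(2,2) = 15 − 11 = 4 completes the 15 across.

2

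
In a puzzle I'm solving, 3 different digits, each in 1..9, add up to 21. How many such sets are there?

3 distinct digits from 1–9 sum between 6 and 24.
Enumerating: {4,8,9}, {5,7,9}, {6,7,8}.

3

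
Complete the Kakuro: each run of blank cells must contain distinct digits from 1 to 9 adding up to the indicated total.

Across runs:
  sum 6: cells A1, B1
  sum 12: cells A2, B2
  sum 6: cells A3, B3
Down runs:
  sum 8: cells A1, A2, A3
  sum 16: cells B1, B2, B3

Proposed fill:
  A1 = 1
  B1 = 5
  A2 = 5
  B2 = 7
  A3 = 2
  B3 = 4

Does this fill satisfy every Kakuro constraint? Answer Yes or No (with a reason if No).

Yes

Across: 1+5=6; 5+7=12; 2+4=6. Down: 1+5+2=8; 5+7+4=16. No digit repeats within any run.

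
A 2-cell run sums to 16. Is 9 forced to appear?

The only way to make 16 from 2 distinct digits is {7,9}, which contains 9.

Yes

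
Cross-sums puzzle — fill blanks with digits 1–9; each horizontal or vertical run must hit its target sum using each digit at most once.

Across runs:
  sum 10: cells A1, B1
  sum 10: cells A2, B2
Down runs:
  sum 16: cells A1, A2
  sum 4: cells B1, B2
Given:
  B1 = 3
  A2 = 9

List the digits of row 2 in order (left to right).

9 1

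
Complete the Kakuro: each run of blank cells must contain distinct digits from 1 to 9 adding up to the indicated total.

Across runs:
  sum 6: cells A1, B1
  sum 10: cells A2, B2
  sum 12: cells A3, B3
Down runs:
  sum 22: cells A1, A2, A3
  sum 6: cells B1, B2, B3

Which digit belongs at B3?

3

6 in 3 cells must be {1,2,3}.
The 6 across and the 22 down share only 5, so A1 = 5.
B1 = 6 − 5 = 1 completes the 6 across.
Given what's placed, B3 must be 3 to fit the 12 across and 6 down.
B2 = 6 − 4 = 2 completes the 6 down.
A3 = 12 − 3 = 9 completes the 12 across.
A2 = 10 − 2 = 8 completes the 10 across.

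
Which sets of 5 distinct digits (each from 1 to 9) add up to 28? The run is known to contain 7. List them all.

5 distinct digits from 1–9 sum between 15 and 35.
Keeping only sets containing 7.

{1,3,7,8,9}; {1,5,6,7,9}; {2,4,6,7,9}; {2,5,6,7,8}; {3,4,5,7,9}; {3,4,6,7,8}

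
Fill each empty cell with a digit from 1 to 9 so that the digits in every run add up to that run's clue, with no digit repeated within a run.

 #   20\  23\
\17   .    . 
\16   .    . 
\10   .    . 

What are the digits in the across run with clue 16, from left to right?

17 in 2 cells must be {8,9}; 16 in 2 cells must be {7,9}; 23 in 3 cells must be {6,8,9}.
The 16 across and the 23 down share only 9, so R2C2 = 9.
Given what's placed, R1C2 must be 8 to fit the 17 across and 23 down.
R2C1 = 16 − 9 = 7 completes the 16 across.
R3C2 = 23 − 17 = 6 completes the 23 down.
R1C1 = 17 − 8 = 9 completes the 17 across.
R3C1 = 10 − 6 = 4 completes the 10 across.

7 9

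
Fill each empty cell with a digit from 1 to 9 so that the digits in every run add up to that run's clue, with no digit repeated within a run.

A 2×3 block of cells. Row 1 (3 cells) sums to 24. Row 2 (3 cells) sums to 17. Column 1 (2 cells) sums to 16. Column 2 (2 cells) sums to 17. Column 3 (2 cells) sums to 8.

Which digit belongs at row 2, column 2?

9

24 in 3 cells must be {7,8,9}; 16 in 2 cells must be {7,9}; 17 in 2 cells must be {8,9}.
The 24 across and the 8 down share only 7, so (1,3) = 7.
(2,3) = 8 − 7 = 1 completes the 8 down.
Given what's placed, (1,1) must be 9 to fit the 24 across and 16 down.
(1,2) = 24 − 16 = 8 completes the 24 across.
(2,1) = 16 − 9 = 7 completes the 16 down.
(2,2) = 17 − 8 = 9 completes the 17 across.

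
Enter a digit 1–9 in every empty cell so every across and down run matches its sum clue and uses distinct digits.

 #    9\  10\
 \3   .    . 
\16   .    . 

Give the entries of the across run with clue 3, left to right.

2 1

3 in 2 cells must be {1,2}; 16 in 2 cells must be {7,9}.
The 16 across and the 9 down share only 7, so R2C1 = 7.
R2C2 = 16 − 7 = 9 completes the 16 across.
R1C1 = 9 − 7 = 2 completes the 9 down.
R1C2 = 3 − 2 = 1 completes the 3 across.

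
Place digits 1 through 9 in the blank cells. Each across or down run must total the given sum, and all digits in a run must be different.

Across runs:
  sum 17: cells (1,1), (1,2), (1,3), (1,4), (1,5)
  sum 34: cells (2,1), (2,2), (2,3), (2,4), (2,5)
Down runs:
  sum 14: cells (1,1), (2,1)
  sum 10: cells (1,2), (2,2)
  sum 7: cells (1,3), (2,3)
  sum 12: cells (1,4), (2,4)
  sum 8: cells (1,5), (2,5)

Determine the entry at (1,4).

34 in 5 cells must be {4,6,7,8,9}.
Nothing is forced directly, so branch on (1,1), whose candidates are 5 or 6. If (1,1) = 5: that forces (1,4) = 3, (2,1) = 9, after which (2,4) would have to be in {4,6,7,8} for the 34 across but in {9} for the 12 down — contradiction. So (1,1) = 6.
(2,1) = 14 − 6 = 8 completes the 14 down.
Nothing is forced directly, so branch on (2,3), whose candidates are 4 or 6. If (2,3) = 6: that forces (1,3) = 1, (2,5) = 7, after which (1,5) would have to be in {2,3,5} for the 17 across but in {1} for the 8 down — contradiction. So (2,3) = 4.
(1,3) = 7 − 4 = 3 completes the 7 down.
(1,4) = 5: the only remaining digit allowed by both the 17 across and the 12 down.

5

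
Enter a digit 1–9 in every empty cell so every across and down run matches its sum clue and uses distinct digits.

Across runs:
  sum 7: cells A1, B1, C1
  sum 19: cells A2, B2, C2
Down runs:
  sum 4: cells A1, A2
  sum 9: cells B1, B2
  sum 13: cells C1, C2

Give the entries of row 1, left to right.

1, 2, 4

7 in 3 cells must be {1,2,4}; 4 in 2 cells must be {1,3}.
The 7 across and the 4 down share only 1, so A1 = 1.
Given what's placed, C1 must be 4 to fit the 7 across and 13 down.
A2 = 4 − 1 = 3 completes the 4 down.
B2 = 7: the only remaining digit allowed by both the 19 across and the 9 down.
C2 = 19 − 10 = 9 completes the 19 across.
B1 = 7 − 5 = 2 completes the 7 across.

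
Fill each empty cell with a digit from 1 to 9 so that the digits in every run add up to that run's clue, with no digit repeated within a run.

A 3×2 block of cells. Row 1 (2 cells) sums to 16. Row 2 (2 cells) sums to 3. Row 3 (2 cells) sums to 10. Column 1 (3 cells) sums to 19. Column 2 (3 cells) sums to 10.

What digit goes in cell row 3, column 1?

8

16 in 2 cells must be {7,9}; 3 in 2 cells must be {1,2}.
The 16 across and the 10 down share only 7, so (1,2) = 7.
The 3 across and the 19 down share only 2, so (2,1) = 2.
(2,2) = 3 − 2 = 1 completes the 3 across.
(3,2) = 10 − 8 = 2 completes the 10 down.
(1,1) = 16 − 7 = 9 completes the 16 across.
(3,1) = 10 − 2 = 8 completes the 10 across.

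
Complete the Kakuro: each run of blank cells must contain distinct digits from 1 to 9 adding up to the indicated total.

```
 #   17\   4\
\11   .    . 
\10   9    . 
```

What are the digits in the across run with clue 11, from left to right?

8, 3

17 in 2 cells must be {8,9}; 4 in 2 cells must be {1,3}.
R1C1 = 17 − 9 = 8 completes the 17 down.
R1C2 = 11 − 8 = 3 completes the 11 across.
R2C2 = 10 − 9 = 1 completes the 10 across.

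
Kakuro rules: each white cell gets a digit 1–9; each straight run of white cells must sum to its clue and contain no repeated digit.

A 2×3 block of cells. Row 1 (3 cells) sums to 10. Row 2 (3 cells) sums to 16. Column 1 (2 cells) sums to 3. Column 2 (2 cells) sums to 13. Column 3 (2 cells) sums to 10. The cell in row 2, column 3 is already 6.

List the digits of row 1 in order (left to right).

3 in 2 cells must be {1,2}.
(1,3) = 10 − 6 = 4 completes the 10 down.
(1,1) = 1: the only remaining digit allowed by both the 10 across and the 3 down.
(1,2) = 10 − 5 = 5 completes the 10 across.
(2,1) = 3 − 1 = 2 completes the 3 down.
(2,2) = 16 − 8 = 8 completes the 16 across.

1 5 4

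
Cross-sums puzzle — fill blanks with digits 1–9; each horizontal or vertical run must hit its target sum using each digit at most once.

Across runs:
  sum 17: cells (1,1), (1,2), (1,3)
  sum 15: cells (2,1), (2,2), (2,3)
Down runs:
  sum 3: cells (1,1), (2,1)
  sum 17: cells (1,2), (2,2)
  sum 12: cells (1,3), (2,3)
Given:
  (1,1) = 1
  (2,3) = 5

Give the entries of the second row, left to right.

3 in 2 cells must be {1,2}; 17 in 2 cells must be {8,9}.
(1,2) = 9: the only remaining digit allowed by both the 17 across and the 17 down.
(1,3) = 17 − 10 = 7 completes the 17 across.
(2,1) = 3 − 1 = 2 completes the 3 down.
(2,2) = 15 − 7 = 8 completes the 15 across.

2 8 5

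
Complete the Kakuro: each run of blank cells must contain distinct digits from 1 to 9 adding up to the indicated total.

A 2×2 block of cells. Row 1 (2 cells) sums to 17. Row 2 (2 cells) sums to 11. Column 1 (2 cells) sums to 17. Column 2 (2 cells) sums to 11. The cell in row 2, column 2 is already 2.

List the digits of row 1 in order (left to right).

17 in 2 cells must be {8,9}.
(1,2) = 11 − 2 = 9 completes the 11 down.
(2,1) = 11 − 2 = 9 completes the 11 across.
(1,1) = 17 − 9 = 8 completes the 17 across.

8 9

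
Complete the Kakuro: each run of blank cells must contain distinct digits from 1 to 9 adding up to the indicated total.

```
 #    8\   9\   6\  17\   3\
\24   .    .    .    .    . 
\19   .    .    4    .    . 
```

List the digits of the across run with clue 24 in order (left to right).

17 in 2 cells must be {8,9}; 3 in 2 cells must be {1,2}.
R1C3 = 6 − 4 = 2 completes the 6 down.
R1C5 = 1: the only remaining digit allowed by both the 24 across and the 3 down.
R2C4 = 9: the only remaining digit allowed by both the 19 across and the 17 down.
R2C5 = 3 − 1 = 2 completes the 3 down.
R1C4 = 17 − 9 = 8 completes the 17 down.
No cell is forced outright now. R2C1 can only be 1 or 3 (the digits allowed by both its 19 across and its 8 down). If R2C1 = 3: then R1C1 would have to be in {4,6,7,9} for the 24 across but in {5} for the 8 down — contradiction. So R2C1 = 1.
R1C1 = 8 − 1 = 7 completes the 8 down.
R1C2 = 24 − 18 = 6 completes the 24 across.

7 6 2 8 1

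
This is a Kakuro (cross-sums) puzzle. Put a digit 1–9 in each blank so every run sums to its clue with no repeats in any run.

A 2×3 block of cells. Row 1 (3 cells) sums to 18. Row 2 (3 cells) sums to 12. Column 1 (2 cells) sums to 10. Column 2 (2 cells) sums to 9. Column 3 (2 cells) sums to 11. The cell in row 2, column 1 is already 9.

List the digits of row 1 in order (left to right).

(1,1) = 10 − 9 = 1 completes the 10 down.
Given what's placed, (1,2) must be 8 to fit the 18 across and 9 down.
(1,3) = 18 − 9 = 9 completes the 18 across.
(2,2) = 9 − 8 = 1 completes the 9 down.
(2,3) = 12 − 10 = 2 completes the 12 across.

1 8 9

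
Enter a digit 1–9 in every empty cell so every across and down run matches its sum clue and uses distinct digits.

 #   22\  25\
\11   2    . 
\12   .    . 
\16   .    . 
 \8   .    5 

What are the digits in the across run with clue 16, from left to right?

16 in 2 cells must be {7,9}.
R1C2 = 11 − 2 = 9 completes the 11 across.
Given what's placed, R3C2 must be 7 to fit the 16 across and 25 down.
R4C1 = 8 − 5 = 3 completes the 8 across.
R2C2 = 25 − 21 = 4 completes the 25 down.
R3C1 = 16 − 7 = 9 completes the 16 across.
R2C1 = 12 − 4 = 8 completes the 12 across.

9, 7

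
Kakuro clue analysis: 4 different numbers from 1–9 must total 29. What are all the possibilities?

4 distinct digits from 1–9 sum between 10 and 30.
Only one set works: {5,7,8,9}.

{5,7,8,9}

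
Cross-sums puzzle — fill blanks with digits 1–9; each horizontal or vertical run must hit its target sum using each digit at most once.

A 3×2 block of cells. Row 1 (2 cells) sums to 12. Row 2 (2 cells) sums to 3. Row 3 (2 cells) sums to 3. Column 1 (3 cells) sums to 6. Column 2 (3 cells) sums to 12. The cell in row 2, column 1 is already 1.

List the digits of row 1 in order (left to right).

3 9

3 in 2 cells must be {1,2}; 6 in 3 cells must be {1,2,3}.
(1,1) = 3: the only remaining digit allowed by both the 12 across and the 6 down.
(1,2) = 12 − 3 = 9 completes the 12 across.
(2,2) = 3 − 1 = 2 completes the 3 across.
(3,1) = 6 − 4 = 2 completes the 6 down.
(3,2) = 3 − 2 = 1 completes the 3 across.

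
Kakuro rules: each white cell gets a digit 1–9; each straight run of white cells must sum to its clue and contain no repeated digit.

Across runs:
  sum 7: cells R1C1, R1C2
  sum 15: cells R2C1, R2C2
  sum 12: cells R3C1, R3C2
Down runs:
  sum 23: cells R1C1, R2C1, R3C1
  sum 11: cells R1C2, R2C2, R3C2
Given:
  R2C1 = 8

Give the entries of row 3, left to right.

9, 3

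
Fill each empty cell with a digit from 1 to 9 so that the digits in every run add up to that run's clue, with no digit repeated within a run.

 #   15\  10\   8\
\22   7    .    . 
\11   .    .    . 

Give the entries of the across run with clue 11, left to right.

8, 1, 2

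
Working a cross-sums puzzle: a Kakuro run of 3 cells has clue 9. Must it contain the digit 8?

Counterexample: {1,2,6} sums to 9 without using 8.

No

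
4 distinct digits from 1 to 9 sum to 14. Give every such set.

{1,2,3,8}; {1,2,4,7}; {1,2,5,6}; {1,3,4,6}; {2,3,4,5}

4 distinct digits from 1–9 sum between 10 and 30.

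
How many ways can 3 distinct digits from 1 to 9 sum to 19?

5

3 distinct digits from 1–9 sum between 6 and 24.
Enumerating: {2,8,9}, {3,7,9}, {4,6,9}, {4,7,8}, {5,6,8}.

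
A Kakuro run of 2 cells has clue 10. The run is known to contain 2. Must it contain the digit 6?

No

The only way to make 10 from 2 distinct digits under that restriction is {2,8}, which does not contain 6.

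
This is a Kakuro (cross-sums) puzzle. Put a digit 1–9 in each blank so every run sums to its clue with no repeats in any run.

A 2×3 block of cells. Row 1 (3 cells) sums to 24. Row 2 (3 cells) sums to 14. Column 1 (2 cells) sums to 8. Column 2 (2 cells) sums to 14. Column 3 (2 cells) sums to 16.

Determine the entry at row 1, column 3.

24 in 3 cells must be {7,8,9}; 16 in 2 cells must be {7,9}.
The 24 across and the 8 down share only 7, so (1,1) = 7.
Given what's placed, (1,3) must be 9 to fit the 24 across and 16 down.
(2,1) = 8 − 7 = 1 completes the 8 down.
(2,3) = 16 − 9 = 7 completes the 16 down.
(1,2) = 24 − 16 = 8 completes the 24 across.
(2,2) = 14 − 8 = 6 completes the 14 across.

9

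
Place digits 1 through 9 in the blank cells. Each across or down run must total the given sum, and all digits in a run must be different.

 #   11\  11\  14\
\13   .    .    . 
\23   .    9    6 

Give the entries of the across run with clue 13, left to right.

23 in 3 cells must be {6,8,9}.
R1C2 = 11 − 9 = 2 completes the 11 down.
R1C3 = 14 − 6 = 8 completes the 14 down.
R2C1 = 23 − 15 = 8 completes the 23 across.
R1C1 = 13 − 10 = 3 completes the 13 across.

3 2 8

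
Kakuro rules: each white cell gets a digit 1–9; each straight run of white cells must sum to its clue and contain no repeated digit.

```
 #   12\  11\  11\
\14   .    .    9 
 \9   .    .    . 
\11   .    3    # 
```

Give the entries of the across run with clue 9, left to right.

R2C3 = 11 − 9 = 2 completes the 11 down.
R3C1 = 11 − 3 = 8 completes the 11 across.
No cell is forced outright now. R1C1 can only be 1 or 3 (the digits allowed by both its 14 across and its 12 down). If R1C1 = 1: then R1C2 would have to be in {4} for the 14 across but in {1,2,6,7} for the 11 down — contradiction. So R1C1 = 3.
R1C2 = 14 − 12 = 2 completes the 14 across.
R2C1 = 12 − 11 = 1 completes the 12 down.
R2C2 = 9 − 3 = 6 completes the 9 across.

1 6 2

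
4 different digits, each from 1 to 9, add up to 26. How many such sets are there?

4 distinct digits from 1–9 sum between 10 and 30.
Enumerating: {2,7,8,9}, {3,6,8,9}, {4,5,8,9}, {4,6,7,9}, {5,6,7,8}.

5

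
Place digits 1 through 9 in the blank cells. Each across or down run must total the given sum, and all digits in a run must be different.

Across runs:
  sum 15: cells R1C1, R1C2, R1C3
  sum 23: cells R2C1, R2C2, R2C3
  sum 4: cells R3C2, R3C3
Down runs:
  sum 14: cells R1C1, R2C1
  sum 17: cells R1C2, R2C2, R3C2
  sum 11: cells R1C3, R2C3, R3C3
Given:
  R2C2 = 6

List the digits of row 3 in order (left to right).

3, 1

23 in 3 cells must be {6,8,9}; 4 in 2 cells must be {1,3}.
Given what's placed, R2C3 must be 8 to fit the 23 across and 11 down.
R3C2 = 3: the only remaining digit allowed by both the 4 across and the 17 down.
R3C3 = 4 − 3 = 1 completes the 4 across.
R1C2 = 17 − 9 = 8 completes the 17 down.
R1C3 = 11 − 9 = 2 completes the 11 down.
R2C1 = 23 − 14 = 9 completes the 23 across.
R1C1 = 15 − 10 = 5 completes the 15 across.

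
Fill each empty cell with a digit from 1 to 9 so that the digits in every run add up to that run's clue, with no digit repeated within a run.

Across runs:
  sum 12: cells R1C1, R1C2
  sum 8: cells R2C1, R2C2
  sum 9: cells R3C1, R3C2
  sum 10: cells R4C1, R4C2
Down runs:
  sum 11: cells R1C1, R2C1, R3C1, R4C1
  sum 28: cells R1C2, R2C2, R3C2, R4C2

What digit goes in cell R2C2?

7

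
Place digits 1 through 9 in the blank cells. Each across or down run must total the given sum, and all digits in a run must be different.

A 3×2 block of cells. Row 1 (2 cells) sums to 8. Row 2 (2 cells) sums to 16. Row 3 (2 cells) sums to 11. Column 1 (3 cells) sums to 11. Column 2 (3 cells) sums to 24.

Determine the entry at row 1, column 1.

1

16 in 2 cells must be {7,9}; 24 in 3 cells must be {7,8,9}.
The 8 across and the 24 down share only 7, so (1,2) = 7.
The 16 across and the 11 down share only 7, so (2,1) = 7.
(2,2) = 16 − 7 = 9 completes the 16 across.
(3,1) = 3: the only remaining digit allowed by both the 11 across and the 11 down.
(3,2) = 11 − 3 = 8 completes the 11 across.
(1,1) = 8 − 7 = 1 completes the 8 across.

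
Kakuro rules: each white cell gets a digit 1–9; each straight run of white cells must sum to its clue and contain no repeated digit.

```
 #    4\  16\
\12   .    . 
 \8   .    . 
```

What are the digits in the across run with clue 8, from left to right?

4 in 2 cells must be {1,3}; 16 in 2 cells must be {7,9}.
The 12 across and the 4 down share only 3, so R1C1 = 3.
R1C2 = 12 − 3 = 9 completes the 12 across.
R2C1 = 4 − 3 = 1 completes the 4 down.
R2C2 = 8 − 1 = 7 completes the 8 across.

1 7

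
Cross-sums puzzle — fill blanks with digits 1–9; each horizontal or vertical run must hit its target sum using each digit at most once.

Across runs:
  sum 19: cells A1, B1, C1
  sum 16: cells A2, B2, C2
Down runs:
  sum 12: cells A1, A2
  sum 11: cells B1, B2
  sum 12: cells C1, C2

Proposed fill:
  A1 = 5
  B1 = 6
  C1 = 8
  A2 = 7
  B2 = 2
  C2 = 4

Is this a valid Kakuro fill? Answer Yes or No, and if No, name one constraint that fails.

No — the down run B1–B2 sums to 8, not 11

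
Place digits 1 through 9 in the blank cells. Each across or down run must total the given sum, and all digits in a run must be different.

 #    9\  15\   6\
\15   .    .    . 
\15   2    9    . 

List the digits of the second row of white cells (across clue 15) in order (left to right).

R1C1 = 9 − 2 = 7 completes the 9 down.
R1C2 = 15 − 9 = 6 completes the 15 down.
R1C3 = 15 − 13 = 2 completes the 15 across.
R2C3 = 15 − 11 = 4 completes the 15 across.

2, 9, 4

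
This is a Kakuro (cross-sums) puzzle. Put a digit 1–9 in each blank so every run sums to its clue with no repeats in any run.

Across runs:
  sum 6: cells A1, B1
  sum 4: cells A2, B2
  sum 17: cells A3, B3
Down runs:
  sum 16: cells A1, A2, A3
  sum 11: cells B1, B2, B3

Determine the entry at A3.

9

4 in 2 cells must be {1,3}; 17 in 2 cells must be {8,9}.
The 17 across and the 11 down share only 8, so B3 = 8.
Given what's placed, B2 must be 1 to fit the 4 across and 11 down.
A3 = 17 − 8 = 9 completes the 17 across.
B1 = 11 − 9 = 2 completes the 11 down.
A2 = 4 − 1 = 3 completes the 4 across.
A1 = 6 − 2 = 4 completes the 6 across.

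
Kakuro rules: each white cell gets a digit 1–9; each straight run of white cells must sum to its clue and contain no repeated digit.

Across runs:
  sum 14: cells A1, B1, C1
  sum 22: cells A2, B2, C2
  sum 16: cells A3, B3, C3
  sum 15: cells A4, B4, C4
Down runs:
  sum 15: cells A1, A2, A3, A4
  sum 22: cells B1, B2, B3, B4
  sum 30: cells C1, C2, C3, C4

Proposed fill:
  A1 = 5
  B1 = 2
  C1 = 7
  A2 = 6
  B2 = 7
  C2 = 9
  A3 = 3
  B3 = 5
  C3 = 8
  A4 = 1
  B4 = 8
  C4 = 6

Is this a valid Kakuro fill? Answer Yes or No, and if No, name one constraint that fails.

Yes

Across: 5+2+7=14; 6+7+9=22; 3+5+8=16; 1+8+6=15. Down: 5+6+3+1=15; 2+7+5+8=22; 7+9+8+6=30. No digit repeats within any run.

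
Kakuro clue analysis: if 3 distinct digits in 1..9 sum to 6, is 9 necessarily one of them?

The only way to make 6 from 3 distinct digits is {1,2,3}, which does not contain 9.

No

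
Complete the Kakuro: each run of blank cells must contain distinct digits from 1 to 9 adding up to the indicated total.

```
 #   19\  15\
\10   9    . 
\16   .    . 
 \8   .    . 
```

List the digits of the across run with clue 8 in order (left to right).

3 5

16 in 2 cells must be {7,9}.
R1C2 = 10 − 9 = 1 completes the 10 across.
Given what's placed, R2C1 must be 7 to fit the 16 across and 19 down.
R2C2 = 16 − 7 = 9 completes the 16 across.
R3C1 = 19 − 16 = 3 completes the 19 down.
R3C2 = 8 − 3 = 5 completes the 8 across.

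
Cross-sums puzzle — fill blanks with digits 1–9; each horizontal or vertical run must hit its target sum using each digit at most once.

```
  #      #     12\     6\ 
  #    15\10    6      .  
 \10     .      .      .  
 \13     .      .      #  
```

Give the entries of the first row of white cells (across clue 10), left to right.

6, 4

R1C3 = 10 − 6 = 4 completes the 10 across.
R2C3 = 6 − 4 = 2 completes the 6 down.
R2C1 = 7: the only remaining digit allowed by both the 10 across and the 15 down.
R2C2 = 10 − 9 = 1 completes the 10 across.
R3C1 = 15 − 7 = 8 completes the 15 down.
R3C2 = 13 − 8 = 5 completes the 13 across.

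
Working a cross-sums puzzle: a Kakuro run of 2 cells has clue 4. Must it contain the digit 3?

The only way to make 4 from 2 distinct digits is {1,3}, which contains 3.

Yes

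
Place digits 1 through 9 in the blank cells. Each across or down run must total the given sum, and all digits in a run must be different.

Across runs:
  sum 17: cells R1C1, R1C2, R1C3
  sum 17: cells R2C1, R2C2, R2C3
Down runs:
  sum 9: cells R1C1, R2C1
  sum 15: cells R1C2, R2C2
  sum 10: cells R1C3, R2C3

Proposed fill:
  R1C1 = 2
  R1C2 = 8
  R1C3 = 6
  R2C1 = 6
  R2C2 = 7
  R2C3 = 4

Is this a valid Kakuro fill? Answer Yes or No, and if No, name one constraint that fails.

No — the across run R1C1–R1C3 sums to 16, not 17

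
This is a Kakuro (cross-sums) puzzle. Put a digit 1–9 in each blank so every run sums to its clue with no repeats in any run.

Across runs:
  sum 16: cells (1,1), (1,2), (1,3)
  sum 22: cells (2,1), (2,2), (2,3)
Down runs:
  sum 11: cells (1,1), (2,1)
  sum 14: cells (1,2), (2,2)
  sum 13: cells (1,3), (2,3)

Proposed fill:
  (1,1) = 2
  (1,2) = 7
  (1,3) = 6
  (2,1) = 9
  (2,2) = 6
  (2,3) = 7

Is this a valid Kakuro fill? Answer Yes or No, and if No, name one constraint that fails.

No — the across run (1,1)–(1,3) sums to 15, not 16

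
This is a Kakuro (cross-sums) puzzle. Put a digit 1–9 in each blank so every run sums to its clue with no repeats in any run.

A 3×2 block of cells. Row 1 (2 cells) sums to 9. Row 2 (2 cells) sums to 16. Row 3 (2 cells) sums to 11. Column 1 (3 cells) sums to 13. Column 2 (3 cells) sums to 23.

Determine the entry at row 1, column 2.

8

16 in 2 cells must be {7,9}; 23 in 3 cells must be {6,8,9}.
The 16 across and the 23 down share only 9, so (2,2) = 9.
(2,1) = 16 − 9 = 7 completes the 16 across.
Nothing is forced directly, so branch on (1,2), whose candidates are 6 or 8. If (1,2) = 6: then (1,1) would have to be in {3} for the 9 across but in {1,2,4,5} for the 13 down — contradiction. So (1,2) = 8.
(1,1) = 9 − 8 = 1 completes the 9 across.
(3,1) = 13 − 8 = 5 completes the 13 down.
(3,2) = 11 − 5 = 6 completes the 11 across.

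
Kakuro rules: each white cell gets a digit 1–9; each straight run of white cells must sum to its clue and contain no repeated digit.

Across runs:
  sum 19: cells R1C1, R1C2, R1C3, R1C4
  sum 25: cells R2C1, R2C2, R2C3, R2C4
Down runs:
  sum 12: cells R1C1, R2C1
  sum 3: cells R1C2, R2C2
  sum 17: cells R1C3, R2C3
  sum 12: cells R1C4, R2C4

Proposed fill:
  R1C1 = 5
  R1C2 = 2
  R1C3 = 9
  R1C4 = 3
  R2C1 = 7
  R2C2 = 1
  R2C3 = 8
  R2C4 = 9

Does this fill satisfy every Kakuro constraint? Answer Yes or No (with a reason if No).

Yes

Across: 5+2+9+3=19; 7+1+8+9=25. Down: 5+7=12; 2+1=3; 9+8=17; 3+9=12. No digit repeats within any run.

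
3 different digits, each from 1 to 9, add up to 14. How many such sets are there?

8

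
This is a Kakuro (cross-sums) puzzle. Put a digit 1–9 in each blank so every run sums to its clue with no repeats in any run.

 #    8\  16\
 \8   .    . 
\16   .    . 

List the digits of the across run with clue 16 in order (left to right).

7 9

16 in 2 cells must be {7,9}.
The 8 across and the 16 down share only 7, so R1C2 = 7.
The 16 across and the 8 down share only 7, so R2C1 = 7.
R2C2 = 16 − 7 = 9 completes the 16 across.
R1C1 = 8 − 7 = 1 completes the 8 across.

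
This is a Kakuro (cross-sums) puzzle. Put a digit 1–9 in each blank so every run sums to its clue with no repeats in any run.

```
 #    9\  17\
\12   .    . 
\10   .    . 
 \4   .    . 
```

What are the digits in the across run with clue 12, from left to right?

5, 7

4 in 2 cells must be {1,3}.
Nothing is forced directly, so branch on R1C1, whose candidates are 3 or 4 or 5. If R1C1 = 3: that forces R1C2 = 9, R3C1 = 1, R3C2 = 3, after which R2C1 would have to be in {1,2,3,4,6,7,8,9} for the 10 across but in {5} for the 9 down — contradiction. If R1C1 = 4: that forces R1C2 = 8, R3C1 = 3, after which R3C2 would have to be in {1} for the 4 across but in {2,3,4,5,6,7} for the 17 down — contradiction. So R1C1 = 5.
R1C2 = 12 − 5 = 7 completes the 12 across.
Given what's placed, R3C2 must be 1 to fit the 4 across and 17 down.
R2C2 = 17 − 8 = 9 completes the 17 down.
R3C1 = 4 − 1 = 3 completes the 4 across.
R2C1 = 10 − 9 = 1 completes the 10 across.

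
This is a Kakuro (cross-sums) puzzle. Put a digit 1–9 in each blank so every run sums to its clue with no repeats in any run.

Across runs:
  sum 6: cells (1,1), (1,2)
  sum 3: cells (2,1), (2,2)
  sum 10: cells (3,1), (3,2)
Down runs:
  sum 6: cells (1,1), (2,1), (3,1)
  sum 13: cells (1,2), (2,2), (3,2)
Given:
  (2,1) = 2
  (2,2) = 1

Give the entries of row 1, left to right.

3 in 2 cells must be {1,2}; 6 in 3 cells must be {1,2,3}.
Given what's placed, (1,1) must be 1 to fit the 6 across and 6 down.
(1,2) = 6 − 1 = 5 completes the 6 across.
(3,1) = 6 − 3 = 3 completes the 6 down.
(3,2) = 10 − 3 = 7 completes the 10 across.

1 5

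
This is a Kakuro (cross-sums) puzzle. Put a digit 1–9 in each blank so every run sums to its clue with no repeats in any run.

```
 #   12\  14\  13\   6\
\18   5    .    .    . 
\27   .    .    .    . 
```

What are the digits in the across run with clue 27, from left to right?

R2C1 = 12 − 5 = 7 completes the 12 down.
R2C4 = 5: the only remaining digit allowed by both the 27 across and the 6 down.
R1C4 = 6 − 5 = 1 completes the 6 down.
No cell is forced outright now. R1C2 can only be 8 or 9 (the digits allowed by both its 18 across and its 14 down). If R1C2 = 9: then R1C3 would have to be in {3} for the 18 across but in {4,5,6,7,8,9} for the 13 down — contradiction. So R1C2 = 8.
R1C3 = 18 − 14 = 4 completes the 18 across.
R2C2 = 14 − 8 = 6 completes the 14 down.
R2C3 = 27 − 18 = 9 completes the 27 across.

7 6 9 5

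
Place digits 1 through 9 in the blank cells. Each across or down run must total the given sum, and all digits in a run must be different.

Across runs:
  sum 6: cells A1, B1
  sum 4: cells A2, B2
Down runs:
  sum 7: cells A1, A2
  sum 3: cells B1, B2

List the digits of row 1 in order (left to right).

4, 2

4 in 2 cells must be {1,3}; 3 in 2 cells must be {1,2}.
The 4 across and the 3 down share only 1, so B2 = 1.
B1 = 3 − 1 = 2 completes the 3 down.
A2 = 4 − 1 = 3 completes the 4 across.
A1 = 6 − 2 = 4 completes the 6 across.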